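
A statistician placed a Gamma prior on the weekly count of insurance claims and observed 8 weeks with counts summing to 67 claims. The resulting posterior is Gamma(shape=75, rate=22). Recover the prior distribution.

Gamma(shape=8, rate=14)

A Gamma(α, β) prior (rate parametrization) on a Poisson rate with n observations summing to S gives posterior Gamma(α+S, β+n).
So α = 75 − 67 = 8 and β = 22 − 8 = 14.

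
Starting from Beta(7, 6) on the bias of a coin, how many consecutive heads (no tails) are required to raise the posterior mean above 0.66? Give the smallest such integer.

After k heads and 0 tails the posterior is Beta(7+k, 6), with mean (7+k)/(7+6+k).
Set (7+k)/(13+k) > 0.66 and solve: k > (0.66·13 − 7)/(1 − 0.66) = 4.647.
The smallest integer exceeding 4.647 is 5.

k = 5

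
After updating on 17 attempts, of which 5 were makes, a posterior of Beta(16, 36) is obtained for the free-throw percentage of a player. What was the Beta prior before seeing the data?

Beta(11, 24)

Beta is conjugate to the binomial likelihood: posterior = Beta(α+s, β+f).
So α = 16 − 5 = 11 and β = 36 − 12 = 24.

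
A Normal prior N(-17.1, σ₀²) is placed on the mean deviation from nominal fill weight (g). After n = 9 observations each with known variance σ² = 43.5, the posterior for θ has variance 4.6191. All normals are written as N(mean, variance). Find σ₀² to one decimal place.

For the Normal–Normal model with known σ², precisions add: τ_n = τ₀ + n/σ².
So 1/σ₀² = 1/4.6191 − 9/43.5 = 0.216492 − 0.206897 = 0.009595.
Hence σ₀² = 1/0.009595 ≈ 104.2.

σ₀² = 104.2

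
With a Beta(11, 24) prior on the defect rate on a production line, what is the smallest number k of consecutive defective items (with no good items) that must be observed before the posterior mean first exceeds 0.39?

k = 5

After k defective items and 0 good items the posterior is Beta(11+k, 24), with mean (11+k)/(11+24+k).
Set (11+k)/(35+k) > 0.39 and solve: k > (0.39·35 − 11)/(1 − 0.39) = 4.344.
The smallest integer exceeding 4.344 is 5.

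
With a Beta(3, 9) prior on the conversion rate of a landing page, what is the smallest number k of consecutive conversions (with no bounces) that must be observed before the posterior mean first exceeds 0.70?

After k conversions and 0 bounces the posterior is Beta(3+k, 9), with mean (3+k)/(3+9+k).
Set (3+k)/(12+k) > 0.70 and solve: k > (0.70·12 − 3)/(1 − 0.70) = 18.000.
The smallest integer exceeding 18.000 is 19, and checking k=19: (22)/(31) = 0.7097 > 0.70.

k = 19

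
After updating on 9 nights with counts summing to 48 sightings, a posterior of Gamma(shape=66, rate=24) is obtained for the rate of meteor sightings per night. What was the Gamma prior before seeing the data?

Gamma(shape=18, rate=15)

A Gamma(α, β) prior (rate parametrization) on a Poisson rate with n observations summing to S gives posterior Gamma(α+S, β+n).
So α = 66 − 48 = 18 and β = 24 − 9 = 15.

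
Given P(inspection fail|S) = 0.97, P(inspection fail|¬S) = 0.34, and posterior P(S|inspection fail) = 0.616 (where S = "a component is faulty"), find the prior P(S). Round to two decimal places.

Bayes' rule in odds form gives O(S|E) = O(S)·[P(E|S)/P(E|¬S)], hence O(S) = O(S|E)/LR.
Posterior odds = 0.616/(1−0.616) = 1.6042. LR = 0.97/0.34 = 2.8529.
Prior odds = 1.6042/2.8529 = 0.5623, so P(S) = 0.5623/(1+0.5623) ≈ 0.36.

P(S) = 0.36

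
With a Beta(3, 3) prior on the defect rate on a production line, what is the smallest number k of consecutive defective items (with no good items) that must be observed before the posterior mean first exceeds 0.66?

k = 3

After k defective items and 0 good items the posterior is Beta(3+k, 3), with mean (3+k)/(3+3+k).
Set (3+k)/(6+k) > 0.66 and solve: k > (0.66·6 − 3)/(1 − 0.66) = 2.824.
The smallest integer exceeding 2.824 is 3.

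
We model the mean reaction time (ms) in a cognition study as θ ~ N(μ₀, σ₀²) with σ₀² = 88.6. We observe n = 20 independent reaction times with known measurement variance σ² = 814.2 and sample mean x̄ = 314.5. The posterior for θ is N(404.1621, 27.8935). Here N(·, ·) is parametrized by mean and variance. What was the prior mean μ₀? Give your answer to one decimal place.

With known observation variance, the Normal–Normal posterior has precision τ_n = τ₀ + n/σ² and mean μ_n = (τ₀μ₀ + (n/σ²)x̄)/τ_n.
Here τ₀ = 1/88.6 = 0.011287 and τ_data = 20/814.2 = 0.024564, so τ_n = 0.035851.
Rearranging for μ₀: μ₀ = (μ_n·τ_n − τ_data·x̄)/τ₀ = (404.1621·0.035851 − 0.024564·314.5) / 0.011287 = 6.764237/0.011287 ≈ 599.3.

μ₀ = 599.3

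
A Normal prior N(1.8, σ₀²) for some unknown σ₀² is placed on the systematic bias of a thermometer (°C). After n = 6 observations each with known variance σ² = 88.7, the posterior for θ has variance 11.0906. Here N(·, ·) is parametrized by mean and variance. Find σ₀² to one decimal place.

Posterior precision equals prior precision plus data precision: 1/σ_n² = 1/σ₀² + n/σ².
So 1/σ₀² = 1/11.0906 − 6/88.7 = 0.090166 − 0.067644 = 0.022522.
Hence σ₀² = 1/0.022522 ≈ 44.4.

σ₀² = 44.4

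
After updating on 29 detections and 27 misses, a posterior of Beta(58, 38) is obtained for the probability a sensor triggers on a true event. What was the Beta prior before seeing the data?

Beta(29, 11)

A Beta(α, β) prior with s successes and f failures in binomial data gives a Beta(α+s, β+f) posterior.
So α = 58 − 29 = 29 and β = 38 − 27 = 11.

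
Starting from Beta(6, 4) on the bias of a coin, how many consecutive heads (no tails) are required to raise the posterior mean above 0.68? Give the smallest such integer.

After k heads and 0 tails the posterior is Beta(6+k, 4), with mean (6+k)/(6+4+k).
Set (6+k)/(10+k) > 0.68 and solve: k > (0.68·10 − 6)/(1 − 0.68) = 2.500.
The smallest integer exceeding 2.500 is 3.

k = 3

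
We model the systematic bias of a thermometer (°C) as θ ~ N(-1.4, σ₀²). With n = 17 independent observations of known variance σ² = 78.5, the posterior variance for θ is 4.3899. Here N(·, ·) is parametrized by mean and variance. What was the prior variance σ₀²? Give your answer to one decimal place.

For the Normal–Normal model with known σ², precisions add: τ_n = τ₀ + n/σ².
So 1/σ₀² = 1/4.3899 − 17/78.5 = 0.227796 − 0.216561 = 0.011235.
Hence σ₀² = 1/0.011235 ≈ 89.0.

σ₀² = 89.0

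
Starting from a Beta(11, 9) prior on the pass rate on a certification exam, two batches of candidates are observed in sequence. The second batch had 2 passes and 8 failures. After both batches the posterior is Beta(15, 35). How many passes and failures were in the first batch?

2 passes and 18 failures

Sequential conjugate updates are equivalent to a single update on the pooled data, so total successes = posterior α − prior α and total failures = posterior β − prior β.
Total across both batches: 15−11=4 passes, 35−9=26 failures.
Subtract the second batch: 4−2=2 passes and 26−8=18 failures.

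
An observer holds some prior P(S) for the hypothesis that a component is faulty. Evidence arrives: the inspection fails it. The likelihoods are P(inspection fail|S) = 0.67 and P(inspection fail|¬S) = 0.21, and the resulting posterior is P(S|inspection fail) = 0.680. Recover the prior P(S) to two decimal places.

In odds form, posterior odds = prior odds × likelihood ratio, so prior odds = posterior odds ÷ LR.
Posterior odds = 0.680/(1−0.680) = 2.1250. LR = 0.67/0.21 = 3.1905.
Prior odds = 2.1250/3.1905 = 0.6660, so P(S) = 0.6660/(1+0.6660) ≈ 0.40.

P(S) = 0.40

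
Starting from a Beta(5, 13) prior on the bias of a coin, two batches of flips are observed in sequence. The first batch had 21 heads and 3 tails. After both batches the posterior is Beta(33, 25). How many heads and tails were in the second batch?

Because Beta–binomial updating is additive in the counts, the combined data contributed (α_post−α_prior, β_post−β_prior) successes and failures.
Total across both batches: 33−5=28 heads, 25−13=12 tails.
Subtract the first batch: 28−21=7 heads and 12−3=9 tails.

7 heads and 9 tails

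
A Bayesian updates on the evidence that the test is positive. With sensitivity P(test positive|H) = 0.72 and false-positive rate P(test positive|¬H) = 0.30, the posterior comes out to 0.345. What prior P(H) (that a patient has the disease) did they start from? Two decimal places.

Bayes' rule in odds form gives O(H|E) = O(H)·[P(E|H)/P(E|¬H)], hence O(H) = O(H|E)/LR.
Posterior odds = 0.345/(1−0.345) = 0.5267. LR = 0.72/0.30 = 2.4000.
Prior odds = 0.5267/2.4000 = 0.2195, so P(H) = 0.2195/(1+0.2195) ≈ 0.18.

P(H) = 0.18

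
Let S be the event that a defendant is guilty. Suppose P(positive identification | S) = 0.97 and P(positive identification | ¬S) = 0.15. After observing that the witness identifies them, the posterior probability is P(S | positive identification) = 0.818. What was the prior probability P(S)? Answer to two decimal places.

P(S) = 0.41

Bayes' rule in odds form gives O(S|E) = O(S)·[P(E|S)/P(E|¬S)], hence O(S) = O(S|E)/LR.
Posterior odds = 0.818/(1−0.818) = 4.4945. LR = 0.97/0.15 = 6.4667.
Prior odds = 4.4945/6.4667 = 0.6950, so P(S) = 0.6950/(1+0.6950) ≈ 0.41.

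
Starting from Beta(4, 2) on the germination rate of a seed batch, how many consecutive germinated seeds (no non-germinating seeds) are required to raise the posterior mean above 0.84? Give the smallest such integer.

k = 7

After k germinated seeds and 0 non-germinating seeds the posterior is Beta(4+k, 2), with mean (4+k)/(4+2+k).
Set (4+k)/(6+k) > 0.84 and solve: k > (0.84·6 − 4)/(1 − 0.84) = 6.500.
The smallest integer exceeding 6.500 is 7.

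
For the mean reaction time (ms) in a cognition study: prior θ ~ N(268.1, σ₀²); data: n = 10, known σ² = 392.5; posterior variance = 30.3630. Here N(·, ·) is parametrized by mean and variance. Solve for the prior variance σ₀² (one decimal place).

σ₀² = 134.1

Posterior precision equals prior precision plus data precision: 1/σ_n² = 1/σ₀² + n/σ².
So 1/σ₀² = 1/30.3630 − 10/392.5 = 0.032935 − 0.025478 = 0.007457.
Hence σ₀² = 1/0.007457 ≈ 134.1.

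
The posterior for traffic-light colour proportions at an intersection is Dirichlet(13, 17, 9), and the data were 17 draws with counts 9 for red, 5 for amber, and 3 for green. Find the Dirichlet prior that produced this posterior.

For a Dirichlet(α) prior with multinomial counts c, the posterior is Dirichlet(α + c) componentwise.
Subtract each count from the matching posterior parameter: 13−9=4, 17−5=12, 9−3=6.

Dirichlet(4, 12, 6)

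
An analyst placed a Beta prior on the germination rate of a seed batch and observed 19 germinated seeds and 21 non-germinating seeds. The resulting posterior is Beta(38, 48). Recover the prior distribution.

Beta(19, 27)

Under Beta–binomial conjugacy the posterior parameters are (α+s, β+f).
Subtract the data counts: 38−19=19, 48−21=27.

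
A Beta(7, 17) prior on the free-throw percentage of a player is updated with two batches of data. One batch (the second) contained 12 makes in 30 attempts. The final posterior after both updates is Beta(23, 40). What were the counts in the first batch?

4 makes and 5 misses

Because Beta–binomial updating is additive in the counts, the combined data contributed (α_post−α_prior, β_post−β_prior) successes and failures.
Total across both batches: 23−7=16 makes, 40−17=23 misses.
Subtract the second batch: 16−12=4 makes and 23−18=5 misses.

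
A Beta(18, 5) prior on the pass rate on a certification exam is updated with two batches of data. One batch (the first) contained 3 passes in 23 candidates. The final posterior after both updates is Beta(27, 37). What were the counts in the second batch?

Because Beta–binomial updating is additive in the counts, the combined data contributed (α_post−α_prior, β_post−β_prior) successes and failures.
Total across both batches: 27−18=9 passes, 37−5=32 failures.
Subtract the first batch: 9−3=6 passes and 32−20=12 failures.

6 passes and 12 failures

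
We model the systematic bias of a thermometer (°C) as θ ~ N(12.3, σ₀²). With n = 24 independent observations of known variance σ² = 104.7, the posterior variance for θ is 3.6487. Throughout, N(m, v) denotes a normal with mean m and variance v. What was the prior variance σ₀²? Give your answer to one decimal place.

For the Normal–Normal model with known σ², precisions add: τ_n = τ₀ + n/σ².
So 1/σ₀² = 1/3.6487 − 24/104.7 = 0.274070 − 0.229226 = 0.044844.
Hence σ₀² = 1/0.044844 ≈ 22.3.

σ₀² = 22.3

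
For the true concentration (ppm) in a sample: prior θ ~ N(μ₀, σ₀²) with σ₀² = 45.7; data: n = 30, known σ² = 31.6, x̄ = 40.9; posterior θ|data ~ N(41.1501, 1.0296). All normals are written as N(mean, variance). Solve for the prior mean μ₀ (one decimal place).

μ₀ = 52.0

With known observation variance, the Normal–Normal posterior has precision τ_n = τ₀ + n/σ² and mean μ_n = (τ₀μ₀ + (n/σ²)x̄)/τ_n.
Here τ₀ = 1/45.7 = 0.021882 and τ_data = 30/31.6 = 0.949367, so τ_n = 0.971249.
Rearranging for μ₀: μ₀ = (μ_n·τ_n − τ_data·x̄)/τ₀ = (41.1501·0.971249 − 0.949367·40.9) / 0.021882 = 1.137883/0.021882 ≈ 52.0.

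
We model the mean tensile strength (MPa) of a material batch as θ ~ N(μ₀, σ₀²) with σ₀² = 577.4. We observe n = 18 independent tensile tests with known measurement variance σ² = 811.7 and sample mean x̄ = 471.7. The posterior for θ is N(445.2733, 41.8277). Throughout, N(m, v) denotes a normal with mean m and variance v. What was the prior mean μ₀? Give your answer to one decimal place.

The posterior mean is a precision-weighted average: μ_n = (τ₀μ₀ + τ_data·x̄)/(τ₀+τ_data), with τ₀=1/σ₀² and τ_data=n/σ².
Here τ₀ = 1/577.4 = 0.001732 and τ_data = 18/811.7 = 0.022176, so τ_n = 0.023908.
Rearranging for μ₀: μ₀ = (μ_n·τ_n − τ_data·x̄)/τ₀ = (445.2733·0.023908 − 0.022176·471.7) / 0.001732 = 0.185175/0.001732 ≈ 106.9.

μ₀ = 106.9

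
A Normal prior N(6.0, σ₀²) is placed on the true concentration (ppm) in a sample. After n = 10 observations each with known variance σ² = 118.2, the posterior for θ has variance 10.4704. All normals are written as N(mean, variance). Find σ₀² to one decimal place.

For the Normal–Normal model with known σ², precisions add: τ_n = τ₀ + n/σ².
So 1/σ₀² = 1/10.4704 − 10/118.2 = 0.095507 − 0.084602 = 0.010905.
Hence σ₀² = 1/0.010905 ≈ 91.7.

σ₀² = 91.7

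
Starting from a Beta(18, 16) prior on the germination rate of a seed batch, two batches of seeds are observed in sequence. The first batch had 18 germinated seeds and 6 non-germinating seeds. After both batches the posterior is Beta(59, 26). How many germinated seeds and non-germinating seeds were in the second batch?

Because Beta–binomial updating is additive in the counts, the combined data contributed (α_post−α_prior, β_post−β_prior) successes and failures.
Total across both batches: 59−18=41 germinated seeds, 26−16=10 non-germinating seeds.
Subtract the first batch: 41−18=23 germinated seeds and 10−6=4 non-germinating seeds.

23 germinated seeds and 4 non-germinating seeds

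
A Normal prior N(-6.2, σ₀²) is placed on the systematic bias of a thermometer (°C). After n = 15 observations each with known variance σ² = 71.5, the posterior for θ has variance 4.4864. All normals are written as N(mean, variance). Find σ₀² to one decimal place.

σ₀² = 76.3

For the Normal–Normal model with known σ², precisions add: τ_n = τ₀ + n/σ².
So 1/σ₀² = 1/4.4864 − 15/71.5 = 0.222896 − 0.209790 = 0.013106.
Hence σ₀² = 1/0.013106 ≈ 76.3.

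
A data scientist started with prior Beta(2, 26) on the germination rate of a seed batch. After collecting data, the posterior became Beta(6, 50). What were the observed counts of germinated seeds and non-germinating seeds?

Beta is conjugate to the binomial likelihood: posterior = Beta(a+s, b+f).
Match parameters: s=6−2=4, f=50−26=24.

4 germinated seeds and 24 non-germinating seeds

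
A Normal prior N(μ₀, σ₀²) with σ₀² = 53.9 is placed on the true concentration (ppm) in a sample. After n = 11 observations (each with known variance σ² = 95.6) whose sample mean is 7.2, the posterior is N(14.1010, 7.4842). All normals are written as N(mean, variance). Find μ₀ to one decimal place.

With known observation variance, the Normal–Normal posterior has precision τ_n = τ₀ + n/σ² and mean μ_n = (τ₀μ₀ + (n/σ²)x̄)/τ_n.
Here τ₀ = 1/53.9 = 0.018553 and τ_data = 11/95.6 = 0.115063, so τ_n = 0.133616.
Rearranging for μ₀: μ₀ = (μ_n·τ_n − τ_data·x̄)/τ₀ = (14.1010·0.133616 − 0.115063·7.2) / 0.018553 = 1.055666/0.018553 ≈ 56.9.

μ₀ = 56.9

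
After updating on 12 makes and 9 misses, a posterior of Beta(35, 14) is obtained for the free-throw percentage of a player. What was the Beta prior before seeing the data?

Under Beta–binomial conjugacy the posterior parameters are (α+s, β+f).
So α = 35 − 12 = 23 and β = 14 − 9 = 5.

Beta(23, 5)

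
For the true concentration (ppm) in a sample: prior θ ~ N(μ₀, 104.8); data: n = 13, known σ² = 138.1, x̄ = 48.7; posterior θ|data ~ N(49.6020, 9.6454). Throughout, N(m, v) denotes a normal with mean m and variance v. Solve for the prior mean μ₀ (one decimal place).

μ₀ = 58.5

The posterior mean is a precision-weighted average: μ_n = (τ₀μ₀ + τ_data·x̄)/(τ₀+τ_data), with τ₀=1/σ₀² and τ_data=n/σ².
Here τ₀ = 1/104.8 = 0.009542 and τ_data = 13/138.1 = 0.094135, so τ_n = 0.103677.
Rearranging for μ₀: μ₀ = (μ_n·τ_n − τ_data·x̄)/τ₀ = (49.6020·0.103677 − 0.094135·48.7) / 0.009542 = 0.558212/0.009542 ≈ 58.5.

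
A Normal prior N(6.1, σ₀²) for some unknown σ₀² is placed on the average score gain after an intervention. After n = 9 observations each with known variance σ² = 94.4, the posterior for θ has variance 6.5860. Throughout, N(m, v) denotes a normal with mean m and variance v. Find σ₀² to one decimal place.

σ₀² = 17.7

For the Normal–Normal model with known σ², precisions add: τ_n = τ₀ + n/σ².
So 1/σ₀² = 1/6.5860 − 9/94.4 = 0.151837 − 0.095339 = 0.056498.
Hence σ₀² = 1/0.056498 ≈ 17.7.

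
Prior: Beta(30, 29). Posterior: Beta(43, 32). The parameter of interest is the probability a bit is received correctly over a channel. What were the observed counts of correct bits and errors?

13 correct bits and 3 errors

A Beta(α, β) prior with s successes and f failures in binomial data gives a Beta(α+s, β+f) posterior.
Match parameters: s=43−30=13, f=32−29=3.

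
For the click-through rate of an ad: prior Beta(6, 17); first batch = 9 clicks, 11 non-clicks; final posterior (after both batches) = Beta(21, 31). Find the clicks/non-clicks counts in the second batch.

6 clicks and 3 non-clicks

Because Beta–binomial updating is additive in the counts, the combined data contributed (α_post−α_prior, β_post−β_prior) successes and failures.
Total across both batches: 21−6=15 clicks, 31−17=14 non-clicks.
Subtract the first batch: 15−9=6 clicks and 14−11=3 non-clicks.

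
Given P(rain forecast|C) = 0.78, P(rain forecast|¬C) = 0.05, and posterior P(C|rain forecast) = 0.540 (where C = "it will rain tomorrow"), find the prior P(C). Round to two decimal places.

In odds form, posterior odds = prior odds × likelihood ratio, so prior odds = posterior odds ÷ LR.
Posterior odds = 0.540/(1−0.540) = 1.1739. LR = 0.78/0.05 = 15.6000.
Prior odds = 1.1739/15.6000 = 0.0752, so P(C) = 0.0752/(1+0.0752) ≈ 0.07.

P(C) = 0.07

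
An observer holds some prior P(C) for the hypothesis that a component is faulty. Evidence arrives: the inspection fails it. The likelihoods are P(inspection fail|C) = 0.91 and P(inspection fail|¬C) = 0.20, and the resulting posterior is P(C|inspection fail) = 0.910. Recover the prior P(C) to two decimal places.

P(C) = 0.69

In odds form, posterior odds = prior odds × likelihood ratio, so prior odds = posterior odds ÷ LR.
Posterior odds = 0.910/(1−0.910) = 10.1111. LR = 0.91/0.20 = 4.5500.
Prior odds = 10.1111/4.5500 = 2.2222, so P(C) = 2.2222/(1+2.2222) ≈ 0.69.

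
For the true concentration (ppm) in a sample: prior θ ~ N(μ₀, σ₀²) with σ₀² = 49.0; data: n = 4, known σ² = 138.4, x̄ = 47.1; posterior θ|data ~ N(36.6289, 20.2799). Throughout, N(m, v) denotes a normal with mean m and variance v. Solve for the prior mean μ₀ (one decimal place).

With known observation variance, the Normal–Normal posterior has precision τ_n = τ₀ + n/σ² and mean μ_n = (τ₀μ₀ + (n/σ²)x̄)/τ_n.
Here τ₀ = 1/49.0 = 0.020408 and τ_data = 4/138.4 = 0.028902, so τ_n = 0.049310.
Rearranging for μ₀: μ₀ = (μ_n·τ_n − τ_data·x̄)/τ₀ = (36.6289·0.049310 − 0.028902·47.1) / 0.020408 = 0.444887/0.020408 ≈ 21.8.

μ₀ = 21.8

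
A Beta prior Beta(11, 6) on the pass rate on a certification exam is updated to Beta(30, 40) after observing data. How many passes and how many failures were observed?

19 passes and 34 failures

Under Beta–binomial conjugacy the posterior parameters are (a+s, b+f).
Match parameters: s=30−11=19, f=40−6=34.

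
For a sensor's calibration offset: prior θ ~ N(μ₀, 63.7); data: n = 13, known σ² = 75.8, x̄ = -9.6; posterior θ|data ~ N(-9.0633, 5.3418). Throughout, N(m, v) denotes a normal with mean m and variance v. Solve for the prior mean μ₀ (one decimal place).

The posterior mean is a precision-weighted average: μ_n = (τ₀μ₀ + τ_data·x̄)/(τ₀+τ_data), with τ₀=1/σ₀² and τ_data=n/σ².
Here τ₀ = 1/63.7 = 0.015699 and τ_data = 13/75.8 = 0.171504, so τ_n = 0.187203.
Rearranging for μ₀: μ₀ = (μ_n·τ_n − τ_data·x̄)/τ₀ = (-9.0633·0.187203 − 0.171504·-9.6) / 0.015699 = -0.050239/0.015699 ≈ -3.2.

μ₀ = -3.2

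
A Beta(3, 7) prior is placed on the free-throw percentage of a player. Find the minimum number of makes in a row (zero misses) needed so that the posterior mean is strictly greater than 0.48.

k = 4

After k makes and 0 misses the posterior is Beta(3+k, 7), with mean (3+k)/(3+7+k).
Set (3+k)/(10+k) > 0.48 and solve: k > (0.48·10 − 3)/(1 − 0.48) = 3.462.
The smallest integer exceeding 3.462 is 4.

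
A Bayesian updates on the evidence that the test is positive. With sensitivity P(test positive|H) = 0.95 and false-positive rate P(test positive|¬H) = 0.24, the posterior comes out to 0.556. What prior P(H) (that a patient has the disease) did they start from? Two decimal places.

P(H) = 0.24

In odds form, posterior odds = prior odds × likelihood ratio, so prior odds = posterior odds ÷ LR.
Posterior odds = 0.556/(1−0.556) = 1.2523. LR = 0.95/0.24 = 3.9583.
Prior odds = 1.2523/3.9583 = 0.3164, so P(H) = 0.3164/(1+0.3164) ≈ 0.24.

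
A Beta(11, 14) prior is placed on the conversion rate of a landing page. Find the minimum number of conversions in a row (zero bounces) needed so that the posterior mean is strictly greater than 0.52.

After k conversions and 0 bounces the posterior is Beta(11+k, 14), with mean (11+k)/(11+14+k).
Set (11+k)/(25+k) > 0.52 and solve: k > (0.52·25 − 11)/(1 − 0.52) = 4.167.
The smallest integer exceeding 4.167 is 5.

k = 5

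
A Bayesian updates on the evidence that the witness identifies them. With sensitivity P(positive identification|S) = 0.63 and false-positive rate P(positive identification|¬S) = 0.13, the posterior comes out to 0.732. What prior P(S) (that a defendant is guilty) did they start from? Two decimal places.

In odds form, posterior odds = prior odds × likelihood ratio, so prior odds = posterior odds ÷ LR.
Posterior odds = 0.732/(1−0.732) = 2.7313. LR = 0.63/0.13 = 4.8462.
Prior odds = 2.7313/4.8462 = 0.5636, so P(S) = 0.5636/(1+0.5636) ≈ 0.36.

P(S) = 0.36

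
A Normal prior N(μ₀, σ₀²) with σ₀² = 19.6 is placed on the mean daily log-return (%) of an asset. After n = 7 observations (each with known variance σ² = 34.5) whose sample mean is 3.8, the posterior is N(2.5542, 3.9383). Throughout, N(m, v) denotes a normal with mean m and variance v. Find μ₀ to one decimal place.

The posterior mean is a precision-weighted average: μ_n = (τ₀μ₀ + τ_data·x̄)/(τ₀+τ_data), with τ₀=1/σ₀² and τ_data=n/σ².
Here τ₀ = 1/19.6 = 0.051020 and τ_data = 7/34.5 = 0.202899, so τ_n = 0.253919.
Rearranging for μ₀: μ₀ = (μ_n·τ_n − τ_data·x̄)/τ₀ = (2.5542·0.253919 − 0.202899·3.8) / 0.051020 = -0.122456/0.051020 ≈ -2.4.

μ₀ = -2.4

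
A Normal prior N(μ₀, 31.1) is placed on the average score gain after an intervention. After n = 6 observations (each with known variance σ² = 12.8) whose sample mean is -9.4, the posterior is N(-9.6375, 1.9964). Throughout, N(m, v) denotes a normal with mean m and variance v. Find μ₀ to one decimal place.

μ₀ = -13.1

With known observation variance, the Normal–Normal posterior has precision τ_n = τ₀ + n/σ² and mean μ_n = (τ₀μ₀ + (n/σ²)x̄)/τ_n.
Here τ₀ = 1/31.1 = 0.032154 and τ_data = 6/12.8 = 0.468750, so τ_n = 0.500904.
Rearranging for μ₀: μ₀ = (μ_n·τ_n − τ_data·x̄)/τ₀ = (-9.6375·0.500904 − 0.468750·-9.4) / 0.032154 = -0.421212/0.032154 ≈ -13.1.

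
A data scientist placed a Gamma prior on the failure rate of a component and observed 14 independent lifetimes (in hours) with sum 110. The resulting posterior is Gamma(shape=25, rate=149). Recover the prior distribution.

Gamma(shape=11, rate=39)

Gamma–exponential conjugacy: posterior shape = α + n, posterior rate = β + Σtᵢ.
So α = 25 − 14 = 11 and β = 149 − 110 = 39.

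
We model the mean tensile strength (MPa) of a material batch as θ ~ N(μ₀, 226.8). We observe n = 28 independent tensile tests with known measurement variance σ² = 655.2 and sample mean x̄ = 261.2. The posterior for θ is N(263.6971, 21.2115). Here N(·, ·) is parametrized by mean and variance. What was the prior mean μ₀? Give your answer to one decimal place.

With known observation variance, the Normal–Normal posterior has precision τ_n = τ₀ + n/σ² and mean μ_n = (τ₀μ₀ + (n/σ²)x̄)/τ_n.
Here τ₀ = 1/226.8 = 0.004409 and τ_data = 28/655.2 = 0.042735, so τ_n = 0.047144.
Rearranging for μ₀: μ₀ = (μ_n·τ_n − τ_data·x̄)/τ₀ = (263.6971·0.047144 − 0.042735·261.2) / 0.004409 = 1.269354/0.004409 ≈ 287.9.

μ₀ = 287.9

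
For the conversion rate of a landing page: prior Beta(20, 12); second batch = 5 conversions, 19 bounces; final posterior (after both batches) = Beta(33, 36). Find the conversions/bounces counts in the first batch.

Because Beta–binomial updating is additive in the counts, the combined data contributed (α_post−α_prior, β_post−β_prior) successes and failures.
Total across both batches: 33−20=13 conversions, 36−12=24 bounces.
Subtract the second batch: 13−5=8 conversions and 24−19=5 bounces.

8 conversions and 5 bounces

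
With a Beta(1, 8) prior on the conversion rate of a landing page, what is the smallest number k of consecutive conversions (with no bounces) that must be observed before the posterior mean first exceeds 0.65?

After k conversions and 0 bounces the posterior is Beta(1+k, 8), with mean (1+k)/(1+8+k).
Set (1+k)/(9+k) > 0.65 and solve: k > (0.65·9 − 1)/(1 − 0.65) = 13.857.
The smallest integer exceeding 13.857 is 14, and checking k=14: (15)/(23) = 0.6522 > 0.65.

k = 14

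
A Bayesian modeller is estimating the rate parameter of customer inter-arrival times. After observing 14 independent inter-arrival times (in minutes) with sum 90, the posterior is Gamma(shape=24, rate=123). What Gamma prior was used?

Gamma(shape=10, rate=33)

For an exponential likelihood with a Gamma(α, β) prior on the rate, n observations with total T give posterior Gamma(α+n, β+T).
So α = 24 − 14 = 10 and β = 123 − 90 = 33.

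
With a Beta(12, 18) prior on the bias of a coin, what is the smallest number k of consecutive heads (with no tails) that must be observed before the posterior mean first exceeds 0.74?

After k heads and 0 tails the posterior is Beta(12+k, 18), with mean (12+k)/(12+18+k).
Set (12+k)/(30+k) > 0.74 and solve: k > (0.74·30 − 12)/(1 − 0.74) = 39.231.
The smallest integer exceeding 39.231 is 40, and checking k=40: (52)/(70) = 0.7429 > 0.74.

k = 40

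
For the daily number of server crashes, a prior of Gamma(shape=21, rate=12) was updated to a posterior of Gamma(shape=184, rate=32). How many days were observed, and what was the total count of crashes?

n = 20 days with total 163 crashes

A Gamma(α, β) prior (rate parametrization) on a Poisson rate with n observations summing to S gives posterior Gamma(α+S, β+n).
Matching: Σxᵢ = 184 − 21 = 163 and n = 32 − 12 = 20.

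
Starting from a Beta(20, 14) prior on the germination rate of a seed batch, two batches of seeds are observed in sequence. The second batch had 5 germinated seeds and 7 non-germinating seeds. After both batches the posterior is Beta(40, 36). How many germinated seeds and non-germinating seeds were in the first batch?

Because Beta–binomial updating is additive in the counts, the combined data contributed (α_post−α_prior, β_post−β_prior) successes and failures.
Total across both batches: 40−20=20 germinated seeds, 36−14=22 non-germinating seeds.
Subtract the second batch: 20−5=15 germinated seeds and 22−7=15 non-germinating seeds.

15 germinated seeds and 15 non-germinating seeds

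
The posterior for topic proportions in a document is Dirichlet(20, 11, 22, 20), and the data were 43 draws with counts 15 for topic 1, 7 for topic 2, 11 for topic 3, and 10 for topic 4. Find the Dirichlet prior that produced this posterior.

Dirichlet(5, 4, 11, 10)

For a Dirichlet(α) prior with multinomial counts c, the posterior is Dirichlet(α + c) componentwise.
Subtract each count from the matching posterior parameter: 20−15=5, 11−7=4, 22−11=11, 20−10=10.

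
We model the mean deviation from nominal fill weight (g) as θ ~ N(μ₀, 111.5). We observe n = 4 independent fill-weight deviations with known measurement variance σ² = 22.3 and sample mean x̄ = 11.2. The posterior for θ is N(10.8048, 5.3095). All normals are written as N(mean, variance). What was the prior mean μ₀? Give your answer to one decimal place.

With known observation variance, the Normal–Normal posterior has precision τ_n = τ₀ + n/σ² and mean μ_n = (τ₀μ₀ + (n/σ²)x̄)/τ_n.
Here τ₀ = 1/111.5 = 0.008969 and τ_data = 4/22.3 = 0.179372, so τ_n = 0.188341.
Rearranging for μ₀: μ₀ = (μ_n·τ_n − τ_data·x̄)/τ₀ = (10.8048·0.188341 − 0.179372·11.2) / 0.008969 = 0.026020/0.008969 ≈ 2.9.

μ₀ = 2.9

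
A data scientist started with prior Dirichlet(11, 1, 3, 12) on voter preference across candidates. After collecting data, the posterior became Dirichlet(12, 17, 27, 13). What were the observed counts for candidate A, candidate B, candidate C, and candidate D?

counts (1, 16, 24, 1)

For a Dirichlet(α) prior with multinomial counts c, the posterior is Dirichlet(α + c) componentwise.
Counts are posterior − prior componentwise: 12−11=1, 17−1=16, 27−3=24, 13−12=1.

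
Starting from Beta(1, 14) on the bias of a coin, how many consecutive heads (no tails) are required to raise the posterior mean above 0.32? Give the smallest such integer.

After k heads and 0 tails the posterior is Beta(1+k, 14), with mean (1+k)/(1+14+k).
Set (1+k)/(15+k) > 0.32 and solve: k > (0.32·15 − 1)/(1 − 0.32) = 5.588.
The smallest integer exceeding 5.588 is 6, and checking k=6: (7)/(21) = 0.3333 > 0.32.

k = 6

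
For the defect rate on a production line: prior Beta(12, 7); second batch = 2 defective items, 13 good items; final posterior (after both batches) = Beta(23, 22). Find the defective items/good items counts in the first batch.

9 defective items and 2 good items

Because Beta–binomial updating is additive in the counts, the combined data contributed (α_post−α_prior, β_post−β_prior) successes and failures.
Total across both batches: 23−12=11 defective items, 22−7=15 good items.
Subtract the second batch: 11−2=9 defective items and 15−13=2 good items.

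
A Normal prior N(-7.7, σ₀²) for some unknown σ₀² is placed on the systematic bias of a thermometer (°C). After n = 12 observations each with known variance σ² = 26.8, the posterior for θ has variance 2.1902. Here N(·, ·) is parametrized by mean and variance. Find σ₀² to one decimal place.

For the Normal–Normal model with known σ², precisions add: τ_n = τ₀ + n/σ².
So 1/σ₀² = 1/2.1902 − 12/26.8 = 0.456579 − 0.447761 = 0.008818.
Hence σ₀² = 1/0.008818 ≈ 113.4.

σ₀² = 113.4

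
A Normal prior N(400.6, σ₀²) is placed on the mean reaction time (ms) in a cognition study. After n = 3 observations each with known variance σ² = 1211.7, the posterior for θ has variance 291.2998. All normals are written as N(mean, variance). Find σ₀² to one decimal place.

For the Normal–Normal model with known σ², precisions add: τ_n = τ₀ + n/σ².
So 1/σ₀² = 1/291.2998 − 3/1211.7 = 0.003433 − 0.002476 = 0.000957.
Hence σ₀² = 1/0.000957 ≈ 1044.9.

σ₀² = 1044.9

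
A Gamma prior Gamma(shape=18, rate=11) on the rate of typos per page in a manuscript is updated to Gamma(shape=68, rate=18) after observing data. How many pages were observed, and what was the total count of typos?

n = 7 pages with total 50 typos

A Gamma(α, β) prior (rate parametrization) on a Poisson rate with n observations summing to S gives posterior Gamma(α+S, β+n).
Matching: Σxᵢ = 68 − 18 = 50 and n = 18 − 11 = 7.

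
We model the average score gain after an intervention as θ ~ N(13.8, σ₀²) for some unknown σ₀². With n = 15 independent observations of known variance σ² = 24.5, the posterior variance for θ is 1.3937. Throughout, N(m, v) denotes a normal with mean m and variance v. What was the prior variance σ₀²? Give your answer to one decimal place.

σ₀² = 9.5

Posterior precision equals prior precision plus data precision: 1/σ_n² = 1/σ₀² + n/σ².
So 1/σ₀² = 1/1.3937 − 15/24.5 = 0.717515 − 0.612245 = 0.105270.
Hence σ₀² = 1/0.105270 ≈ 9.5.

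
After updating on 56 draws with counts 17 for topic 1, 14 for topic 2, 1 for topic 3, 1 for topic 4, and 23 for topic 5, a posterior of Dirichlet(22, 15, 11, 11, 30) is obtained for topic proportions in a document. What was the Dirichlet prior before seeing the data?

For a Dirichlet(α) prior with multinomial counts c, the posterior is Dirichlet(α + c) componentwise.
Subtract each count from the matching posterior parameter: 22−17=5, 15−14=1, 11−1=10, 11−1=10, 30−23=7.

Dirichlet(5, 1, 10, 10, 7)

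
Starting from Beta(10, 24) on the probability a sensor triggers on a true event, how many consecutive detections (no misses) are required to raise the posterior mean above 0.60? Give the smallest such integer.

k = 27

After k detections and 0 misses the posterior is Beta(10+k, 24), with mean (10+k)/(10+24+k).
Set (10+k)/(34+k) > 0.60 and solve: k > (0.60·34 − 10)/(1 − 0.60) = 26.000.
The smallest integer exceeding 26.000 is 27.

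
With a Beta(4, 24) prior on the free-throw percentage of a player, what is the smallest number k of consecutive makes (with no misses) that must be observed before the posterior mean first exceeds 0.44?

k = 15

After k makes and 0 misses the posterior is Beta(4+k, 24), with mean (4+k)/(4+24+k).
Set (4+k)/(28+k) > 0.44 and solve: k > (0.44·28 − 4)/(1 − 0.44) = 14.857.
The smallest integer exceeding 14.857 is 15.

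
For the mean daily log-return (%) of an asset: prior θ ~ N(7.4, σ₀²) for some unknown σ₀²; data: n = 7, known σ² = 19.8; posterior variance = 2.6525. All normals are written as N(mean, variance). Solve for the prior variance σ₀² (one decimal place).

σ₀² = 42.6

Posterior precision equals prior precision plus data precision: 1/σ_n² = 1/σ₀² + n/σ².
So 1/σ₀² = 1/2.6525 − 7/19.8 = 0.377003 − 0.353535 = 0.023468.
Hence σ₀² = 1/0.023468 ≈ 42.6.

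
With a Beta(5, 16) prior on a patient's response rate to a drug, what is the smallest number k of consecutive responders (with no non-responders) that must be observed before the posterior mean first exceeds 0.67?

k = 28

After k responders and 0 non-responders the posterior is Beta(5+k, 16), with mean (5+k)/(5+16+k).
Set (5+k)/(21+k) > 0.67 and solve: k > (0.67·21 − 5)/(1 − 0.67) = 27.485.
The smallest integer exceeding 27.485 is 28.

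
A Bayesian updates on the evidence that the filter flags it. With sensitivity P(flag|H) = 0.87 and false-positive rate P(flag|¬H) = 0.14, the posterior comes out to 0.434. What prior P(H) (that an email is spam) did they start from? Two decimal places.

In odds form, posterior odds = prior odds × likelihood ratio, so prior odds = posterior odds ÷ LR.
Posterior odds = 0.434/(1−0.434) = 0.7668. LR = 0.87/0.14 = 6.2143.
Prior odds = 0.7668/6.2143 = 0.1234, so P(H) = 0.1234/(1+0.1234) ≈ 0.11.

P(H) = 0.11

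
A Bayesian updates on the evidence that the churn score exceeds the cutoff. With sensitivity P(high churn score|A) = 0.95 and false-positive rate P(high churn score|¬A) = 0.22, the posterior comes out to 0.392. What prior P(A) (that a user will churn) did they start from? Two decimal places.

P(A) = 0.13

Bayes' rule in odds form gives O(A|E) = O(A)·[P(E|A)/P(E|¬A)], hence O(A) = O(A|E)/LR.
Posterior odds = 0.392/(1−0.392) = 0.6447. LR = 0.95/0.22 = 4.3182.
Prior odds = 0.6447/4.3182 = 0.1493, so P(A) = 0.1493/(1+0.1493) ≈ 0.13.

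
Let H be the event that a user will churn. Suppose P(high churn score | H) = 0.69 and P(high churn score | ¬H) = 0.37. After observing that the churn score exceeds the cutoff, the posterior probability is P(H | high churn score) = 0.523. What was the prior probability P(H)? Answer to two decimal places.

P(H) = 0.37

Bayes' rule in odds form gives O(H|E) = O(H)·[P(E|H)/P(E|¬H)], hence O(H) = O(H|E)/LR.
Posterior odds = 0.523/(1−0.523) = 1.0964. LR = 0.69/0.37 = 1.8649.
Prior odds = 1.0964/1.8649 = 0.5879, so P(H) = 0.5879/(1+0.5879) ≈ 0.37.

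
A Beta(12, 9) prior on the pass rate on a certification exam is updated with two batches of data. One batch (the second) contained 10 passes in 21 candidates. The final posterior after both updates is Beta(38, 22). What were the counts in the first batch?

Sequential conjugate updates are equivalent to a single update on the pooled data, so total successes = posterior α − prior α and total failures = posterior β − prior β.
Total across both batches: 38−12=26 passes, 22−9=13 failures.
Subtract the second batch: 26−10=16 passes and 13−11=2 failures.

16 passes and 2 failures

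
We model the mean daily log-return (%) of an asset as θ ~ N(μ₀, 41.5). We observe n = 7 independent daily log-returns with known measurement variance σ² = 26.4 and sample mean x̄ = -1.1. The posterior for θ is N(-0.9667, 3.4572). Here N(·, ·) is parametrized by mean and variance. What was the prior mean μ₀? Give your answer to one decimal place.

μ₀ = 0.5

The posterior mean is a precision-weighted average: μ_n = (τ₀μ₀ + τ_data·x̄)/(τ₀+τ_data), with τ₀=1/σ₀² and τ_data=n/σ².
Here τ₀ = 1/41.5 = 0.024096 and τ_data = 7/26.4 = 0.265152, so τ_n = 0.289248.
Rearranging for μ₀: μ₀ = (μ_n·τ_n − τ_data·x̄)/τ₀ = (-0.9667·0.289248 − 0.265152·-1.1) / 0.024096 = 0.012051/0.024096 ≈ 0.5.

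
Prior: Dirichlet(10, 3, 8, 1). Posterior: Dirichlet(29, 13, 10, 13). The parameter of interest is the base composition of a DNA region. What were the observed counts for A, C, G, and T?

counts (19, 10, 2, 12)

For a Dirichlet(α) prior with multinomial counts c, the posterior is Dirichlet(α + c) componentwise.
Counts are posterior − prior componentwise: 29−10=19, 13−3=10, 10−8=2, 13−1=12.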